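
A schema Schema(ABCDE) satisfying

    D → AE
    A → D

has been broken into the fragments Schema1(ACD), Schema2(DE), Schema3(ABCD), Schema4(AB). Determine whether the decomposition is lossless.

Chase test. Columns are ABCDE; row i has aⱼ where attribute j ∈ Schemai, else bᵢⱼ.
Initial tableau (one row per fragment):
  row 1: a1 b12 a3 a4 b15
  row 2: b21 b22 b23 a4 a5
  row 3: a1 a2 a3 a4 b35
  row 4: a1 a2 b43 b44 b45
Rows 1 and 2 agree on D; apply D→AE and equate their AE entries.
Rows 1 and 3 agree on D; apply D→AE and equate their AE entries.
Rows 1 and 4 agree on A; apply A→D and equate their D entries.
Rows 1 and 4 agree on D; apply D→AE and equate their AE entries.
Row 3 is now all distinguished symbols — the join is lossless.

Yes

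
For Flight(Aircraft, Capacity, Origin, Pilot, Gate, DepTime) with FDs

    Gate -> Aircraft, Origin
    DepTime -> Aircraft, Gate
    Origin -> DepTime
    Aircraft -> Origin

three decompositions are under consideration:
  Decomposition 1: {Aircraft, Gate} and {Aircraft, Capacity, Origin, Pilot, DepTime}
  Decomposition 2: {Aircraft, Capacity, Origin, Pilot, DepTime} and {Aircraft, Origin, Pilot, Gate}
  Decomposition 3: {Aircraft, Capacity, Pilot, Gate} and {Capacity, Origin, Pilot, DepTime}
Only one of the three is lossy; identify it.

Decomposition 3

Decomposition 1: common = {Aircraft}, closure = {Aircraft, Origin, Gate, DepTime} → lossless.
Decomposition 2: common = {Aircraft, Origin, Pilot}, closure = {Aircraft, Origin, Pilot, Gate, DepTime} → lossless.
Decomposition 3: common = {Capacity, Pilot}, closure = {Capacity, Pilot} → lossy.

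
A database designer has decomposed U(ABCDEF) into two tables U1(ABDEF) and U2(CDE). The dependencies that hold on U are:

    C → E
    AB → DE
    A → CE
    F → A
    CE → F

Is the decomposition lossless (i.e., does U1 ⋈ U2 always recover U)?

No

Common attributes: U1 ∩ U2 = {DE}.
No dependency enlarges {DE}, so (DE)⁺ = {DE}.
The closure contains neither all of U1 = {ABDEF} nor all of U2 = {CDE}, so the common attributes are not a superkey of either fragment. The join is lossy.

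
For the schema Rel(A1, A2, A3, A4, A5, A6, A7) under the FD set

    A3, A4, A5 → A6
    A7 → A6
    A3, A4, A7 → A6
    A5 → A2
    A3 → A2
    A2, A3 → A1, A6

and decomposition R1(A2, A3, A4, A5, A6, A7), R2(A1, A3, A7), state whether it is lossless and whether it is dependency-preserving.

Lossless test: (A3, A7)⁺ = {A1, A2, A3, A6, A7}, which contains all of one fragment — lossless.
Dependency preservation: A2, A3 → A1, A6 is not contained in any single fragment, but the restricted closure of its left-hand side across the fragments still reaches the right-hand side; the remaining FDs each lie inside some fragment. All dependencies are preserved.

lossless and dependency-preserving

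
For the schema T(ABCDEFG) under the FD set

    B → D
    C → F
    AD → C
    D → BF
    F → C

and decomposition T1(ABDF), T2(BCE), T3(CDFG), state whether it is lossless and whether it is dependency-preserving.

Lossless test (chase): Rows 1 and 2 agree on B; apply B→D and equate their D entries. Rows 2 and 3 agree on C; apply C→F and equate their F entries. Rows 1 and 3 agree on D; apply D→BF and equate their BF entries. Rows 1 and 2 agree on F; apply F→C and equate their C entries. No row becomes fully distinguished — the join is lossy.
Dependency preservation: AD → C is not contained in any single fragment, but the restricted closure of its left-hand side across the fragments still reaches the right-hand side; the remaining FDs each lie inside some fragment. All dependencies are preserved.

lossy but dependency-preserving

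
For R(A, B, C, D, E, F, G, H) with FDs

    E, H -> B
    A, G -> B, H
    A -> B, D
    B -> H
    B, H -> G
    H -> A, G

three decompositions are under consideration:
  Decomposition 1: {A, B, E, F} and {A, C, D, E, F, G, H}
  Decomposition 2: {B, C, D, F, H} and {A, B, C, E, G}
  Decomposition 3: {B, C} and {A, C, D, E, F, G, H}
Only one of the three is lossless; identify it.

Decomposition 1: common = {A, E, F}, closure = {A, B, D, E, F, G, H} → lossless.
Decomposition 2: common = {B, C}, closure = {A, B, C, D, G, H} → lossy.
Decomposition 3: common = {C}, closure = {C} → lossy.

Decomposition 1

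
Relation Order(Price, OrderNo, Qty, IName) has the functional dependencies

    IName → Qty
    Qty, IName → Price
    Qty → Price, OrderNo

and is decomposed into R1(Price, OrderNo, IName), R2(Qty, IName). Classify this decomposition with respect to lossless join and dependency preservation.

Lossless test: (IName)⁺ = {Price, OrderNo, Qty, IName}, which contains all of one fragment — lossless.
Dependency preservation: the restricted closure of {Qty} across the fragments never reaches {Price, OrderNo}, so Qty → Price, OrderNo cannot be enforced without a join — not preserved.

lossless but not dependency-preserving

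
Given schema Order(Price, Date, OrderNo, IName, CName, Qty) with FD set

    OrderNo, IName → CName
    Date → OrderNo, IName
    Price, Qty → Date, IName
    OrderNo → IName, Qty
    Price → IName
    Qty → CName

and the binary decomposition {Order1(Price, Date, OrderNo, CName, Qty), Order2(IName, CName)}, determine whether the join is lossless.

Common attributes: Order1 ∩ Order2 = {CName}.
No dependency enlarges {CName}, so (CName)⁺ = {CName}.
The closure contains neither all of Order1 = {Price, Date, OrderNo, CName, Qty} nor all of Order2 = {IName, CName}, so the common attributes are not a superkey of either fragment. The join is lossy.

No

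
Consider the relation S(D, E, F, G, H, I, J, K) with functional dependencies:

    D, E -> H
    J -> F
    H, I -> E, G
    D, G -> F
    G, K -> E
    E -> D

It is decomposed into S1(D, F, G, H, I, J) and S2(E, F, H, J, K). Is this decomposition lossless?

No

Common attributes: S1 ∩ S2 = {F, H, J}.
No dependency enlarges {F, H, J}, so (F, H, J)⁺ = {F, H, J}.
The closure contains neither all of S1 = {D, F, G, H, I, J} nor all of S2 = {E, F, H, J, K}, so the common attributes are not a superkey of either fragment. The join is lossy.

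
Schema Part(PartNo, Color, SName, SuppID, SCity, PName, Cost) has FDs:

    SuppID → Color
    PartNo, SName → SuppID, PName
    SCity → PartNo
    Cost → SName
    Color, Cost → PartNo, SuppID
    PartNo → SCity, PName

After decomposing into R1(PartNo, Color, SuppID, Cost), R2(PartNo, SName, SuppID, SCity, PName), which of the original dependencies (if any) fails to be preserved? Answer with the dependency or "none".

Cost → SName

Check Cost → SName: no single fragment contains all of {SName, Cost}, and the restricted closure of {Cost} across the fragments never reaches {SName}.
SuppID → Color is preserved.
PartNo, SName → SuppID, PName is preserved.
SCity → PartNo is preserved.
Color, Cost → PartNo, SuppID is preserved.
PartNo → SCity, PName is preserved.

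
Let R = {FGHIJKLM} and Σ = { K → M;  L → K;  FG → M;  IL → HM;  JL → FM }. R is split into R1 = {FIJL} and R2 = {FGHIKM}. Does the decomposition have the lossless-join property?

No

Common attributes: R1 ∩ R2 = {FI}.
No dependency enlarges {FI}, so (FI)⁺ = {FI}.
The closure contains neither all of R1 = {FIJL} nor all of R2 = {FGHIKM}, so the common attributes are not a superkey of either fragment. The join is lossy.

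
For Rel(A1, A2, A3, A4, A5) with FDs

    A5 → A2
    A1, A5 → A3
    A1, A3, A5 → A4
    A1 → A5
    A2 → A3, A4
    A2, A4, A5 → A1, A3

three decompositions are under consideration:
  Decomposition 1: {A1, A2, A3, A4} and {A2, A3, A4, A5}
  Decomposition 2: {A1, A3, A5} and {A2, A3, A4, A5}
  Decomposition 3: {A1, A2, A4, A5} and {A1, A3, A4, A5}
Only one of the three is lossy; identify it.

Decomposition 1

Decomposition 1: common = {A2, A3, A4}, closure = {A2, A3, A4} → lossy.
Decomposition 2: common = {A3, A5}, closure = {A1, A2, A3, A4, A5} → lossless.
Decomposition 3: common = {A1, A4, A5}, closure = {A1, A2, A3, A4, A5} → lossless.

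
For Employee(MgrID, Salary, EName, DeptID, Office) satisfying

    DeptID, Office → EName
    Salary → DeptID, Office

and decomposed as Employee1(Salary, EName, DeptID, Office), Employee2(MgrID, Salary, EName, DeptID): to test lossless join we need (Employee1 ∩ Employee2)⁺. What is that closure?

Salary, EName, DeptID, Office

Employee1 ∩ Employee2 = {Salary, EName, DeptID}.
Salary → DeptID, Office applies, adding Office
Closure: {Salary, EName, DeptID, Office}.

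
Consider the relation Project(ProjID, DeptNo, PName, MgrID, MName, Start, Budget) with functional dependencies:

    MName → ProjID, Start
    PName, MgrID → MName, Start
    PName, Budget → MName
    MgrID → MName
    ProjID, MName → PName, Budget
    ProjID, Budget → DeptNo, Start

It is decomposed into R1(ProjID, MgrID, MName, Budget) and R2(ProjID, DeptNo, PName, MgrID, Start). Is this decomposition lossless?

Yes

Common attributes: R1 ∩ R2 = {ProjID, MgrID}.
Closure of {ProjID, MgrID}: MgrID → MName applies, adding MName; ProjID, MName → PName, Budget applies, adding PName, Budget; ProjID, Budget → DeptNo, Start applies, adding DeptNo, Start. So (ProjID, MgrID)⁺ = {ProjID, DeptNo, PName, MgrID, MName, Start, Budget}.
This closure contains every attribute of R1, so R1 ∩ R2 → R1. The join is lossless.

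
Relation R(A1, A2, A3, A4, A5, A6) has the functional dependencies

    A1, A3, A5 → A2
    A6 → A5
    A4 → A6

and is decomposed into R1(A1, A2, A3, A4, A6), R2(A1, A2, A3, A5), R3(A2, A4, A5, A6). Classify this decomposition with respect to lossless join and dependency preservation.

lossless and dependency-preserving

Lossless test (chase): Rows 1 and 3 agree on A6; apply A6→A5 and equate their A5 entries. Row 1 is now all distinguished symbols — the join is lossless.
Dependency preservation: every FD's attributes lie within a single fragment, so each can be enforced locally — preserved.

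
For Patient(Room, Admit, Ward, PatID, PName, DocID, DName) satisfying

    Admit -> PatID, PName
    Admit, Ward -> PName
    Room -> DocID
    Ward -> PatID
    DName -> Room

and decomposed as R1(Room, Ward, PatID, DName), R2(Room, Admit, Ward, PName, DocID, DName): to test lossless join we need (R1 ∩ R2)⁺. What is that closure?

Room, Ward, PatID, DocID, DName

R1 ∩ R2 = {Room, Ward, DName}.
Room → DocID applies, adding DocID
Ward → PatID applies, adding PatID
Closure: {Room, Ward, PatID, DocID, DName}.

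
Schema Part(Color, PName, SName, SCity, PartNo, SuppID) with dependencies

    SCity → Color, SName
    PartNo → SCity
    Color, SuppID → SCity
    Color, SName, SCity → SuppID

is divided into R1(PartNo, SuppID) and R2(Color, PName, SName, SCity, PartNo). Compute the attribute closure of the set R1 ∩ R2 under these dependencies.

Color, SName, SCity, PartNo, SuppID

R1 ∩ R2 = {PartNo}.
PartNo → SCity applies, adding SCity
SCity → Color, SName applies, adding Color, SName
Color, SName, SCity → SuppID applies, adding SuppID
Closure: {Color, SName, SCity, PartNo, SuppID}.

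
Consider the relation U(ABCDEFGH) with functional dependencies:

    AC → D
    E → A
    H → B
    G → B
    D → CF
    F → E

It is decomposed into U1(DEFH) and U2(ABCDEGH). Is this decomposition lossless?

Common attributes: U1 ∩ U2 = {DEH}.
Closure of {DEH}: E → A applies, adding A; H → B applies, adding B; D → CF applies, adding CF. So (DEH)⁺ = {ABCDEFH}.
This closure contains every attribute of U1, so U1 ∩ U2 → U1. The join is lossless.

Yes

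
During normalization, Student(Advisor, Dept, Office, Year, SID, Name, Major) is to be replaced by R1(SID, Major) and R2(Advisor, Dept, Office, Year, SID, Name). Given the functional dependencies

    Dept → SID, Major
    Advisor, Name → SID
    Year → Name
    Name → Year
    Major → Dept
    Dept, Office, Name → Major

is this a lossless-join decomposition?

Common attributes: R1 ∩ R2 = {SID}.
No dependency enlarges {SID}, so (SID)⁺ = {SID}.
The closure contains neither all of R1 = {SID, Major} nor all of R2 = {Advisor, Dept, Office, Year, SID, Name}, so the common attributes are not a superkey of either fragment. The join is lossy.

No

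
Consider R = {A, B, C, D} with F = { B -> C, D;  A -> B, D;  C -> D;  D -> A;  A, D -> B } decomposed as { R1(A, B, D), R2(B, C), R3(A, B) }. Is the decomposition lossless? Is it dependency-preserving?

Lossless test (chase): Rows 1 and 2 agree on B; apply B→C, D and equate their C, D entries. Rows 1 and 3 agree on B; apply B→C, D and equate their C, D entries. Rows 1 and 2 agree on D; apply D→A and equate their A entries. Row 1 is now all distinguished symbols — the join is lossless.
Dependency preservation: B → C, D; C → D are not contained in any single fragment, but the restricted closure of each left-hand side across the fragments still reaches the right-hand side; the remaining FDs each lie inside some fragment. All dependencies are preserved.

lossless and dependency-preserving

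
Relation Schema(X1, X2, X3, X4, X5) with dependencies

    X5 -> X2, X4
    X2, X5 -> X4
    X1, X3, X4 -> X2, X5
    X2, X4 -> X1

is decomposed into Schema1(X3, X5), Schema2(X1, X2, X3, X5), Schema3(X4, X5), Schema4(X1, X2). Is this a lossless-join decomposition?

Yes

Chase test. Columns are X1, X2, X3, X4, X5; row i has aⱼ where attribute j ∈ Schemai, else bᵢⱼ.
Initial tableau (one row per fragment):
  row 1: b11 b12 a3 b14 a5
  row 2: a1 a2 a3 b24 a5
  row 3: b31 b32 b33 a4 a5
  row 4: a1 a2 b43 b44 b45
Rows 1 and 2 agree on X5; apply X5→X2, X4 and equate their X2, X4 entries.
Rows 1 and 3 agree on X5; apply X5→X2, X4 and equate their X2, X4 entries.
Rows 1 and 2 agree on X2, X4; apply X2, X4→X1 and equate their X1 entries.
Rows 1 and 3 agree on X2, X4; apply X2, X4→X1 and equate their X1 entries.
Row 1 is now all distinguished symbols — the join is lossless.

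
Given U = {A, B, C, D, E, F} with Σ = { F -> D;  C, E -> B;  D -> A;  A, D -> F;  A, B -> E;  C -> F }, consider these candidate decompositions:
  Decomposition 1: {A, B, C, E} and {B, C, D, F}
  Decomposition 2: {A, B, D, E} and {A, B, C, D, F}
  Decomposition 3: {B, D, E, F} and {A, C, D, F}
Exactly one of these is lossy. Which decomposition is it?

Decomposition 3

Decomposition 1: common = {B, C}, closure = {A, B, C, D, E, F} → lossless.
Decomposition 2: common = {A, B, D}, closure = {A, B, D, E, F} → lossless.
Decomposition 3: common = {D, F}, closure = {A, D, F} → lossy.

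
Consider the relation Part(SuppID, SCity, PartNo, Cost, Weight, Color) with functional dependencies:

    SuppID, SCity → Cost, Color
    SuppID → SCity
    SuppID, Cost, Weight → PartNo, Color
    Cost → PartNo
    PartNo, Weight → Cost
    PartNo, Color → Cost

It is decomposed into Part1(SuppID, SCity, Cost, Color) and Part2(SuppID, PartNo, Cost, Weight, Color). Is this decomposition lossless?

Common attributes: Part1 ∩ Part2 = {SuppID, Cost, Color}.
Closure of {SuppID, Cost, Color}: SuppID → SCity applies, adding SCity; Cost → PartNo applies, adding PartNo. So (SuppID, Cost, Color)⁺ = {SuppID, SCity, PartNo, Cost, Color}.
This closure contains every attribute of Part1, so Part1 ∩ Part2 → Part1. The join is lossless.

Yes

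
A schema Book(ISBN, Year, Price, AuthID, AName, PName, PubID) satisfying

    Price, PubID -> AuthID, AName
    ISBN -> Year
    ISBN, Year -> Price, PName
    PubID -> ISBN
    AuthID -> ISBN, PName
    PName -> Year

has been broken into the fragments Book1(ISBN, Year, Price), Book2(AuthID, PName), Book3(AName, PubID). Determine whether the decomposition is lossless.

Chase test. Columns are ISBN, Year, Price, AuthID, AName, PName, PubID; row i has aⱼ where attribute j ∈ Booki, else bᵢⱼ.
Initial tableau (one row per fragment):
  row 1: a1 a2 a3 b14 b15 b16 b17
  row 2: b21 b22 b23 a4 b25 a6 b27
  row 3: b31 b32 b33 b34 a5 b36 a7
No row becomes fully distinguished — the join is lossy.

No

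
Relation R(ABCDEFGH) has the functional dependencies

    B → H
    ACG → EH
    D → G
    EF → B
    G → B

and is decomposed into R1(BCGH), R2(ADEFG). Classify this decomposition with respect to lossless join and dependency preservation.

lossy and not dependency-preserving

Lossless test: (G)⁺ = {BGH}, which is a superkey of neither fragment — lossy.
Dependency preservation: the restricted closure of {ACG} across the fragments never reaches {EH}, so ACG → EH cannot be enforced without a join — not preserved.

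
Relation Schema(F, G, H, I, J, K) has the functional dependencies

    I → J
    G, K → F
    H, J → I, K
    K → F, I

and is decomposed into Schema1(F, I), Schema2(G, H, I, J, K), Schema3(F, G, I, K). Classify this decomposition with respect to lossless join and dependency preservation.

lossless and dependency-preserving

Lossless test (chase): Rows 1 and 2 agree on I; apply I→J and equate their J entries. Rows 1 and 3 agree on I; apply I→J and equate their J entries. Rows 2 and 3 agree on G, K; apply G, K→F and equate their F entries. Row 2 is now all distinguished symbols — the join is lossless.
Dependency preservation: every FD's attributes lie within a single fragment, so each can be enforced locally — preserved.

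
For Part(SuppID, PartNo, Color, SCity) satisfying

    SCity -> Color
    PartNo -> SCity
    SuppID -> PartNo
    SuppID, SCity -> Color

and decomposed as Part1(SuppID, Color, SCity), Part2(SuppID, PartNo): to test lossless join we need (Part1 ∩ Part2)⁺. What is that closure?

SuppID, PartNo, Color, SCity

Part1 ∩ Part2 = {SuppID}.
SuppID → PartNo applies, adding PartNo
PartNo → SCity applies, adding SCity
SuppID, SCity → Color applies, adding Color
Closure: {SuppID, PartNo, Color, SCity}.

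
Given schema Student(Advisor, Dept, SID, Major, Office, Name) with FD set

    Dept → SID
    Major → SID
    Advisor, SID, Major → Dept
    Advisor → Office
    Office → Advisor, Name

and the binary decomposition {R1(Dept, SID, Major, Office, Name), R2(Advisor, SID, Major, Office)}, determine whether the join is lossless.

Yes

Common attributes: R1 ∩ R2 = {SID, Major, Office}.
Closure of {SID, Major, Office}: Office → Advisor, Name applies, adding Advisor, Name; Advisor, SID, Major → Dept applies, adding Dept. So (SID, Major, Office)⁺ = {Advisor, Dept, SID, Major, Office, Name}.
This closure contains every attribute of R1, so R1 ∩ R2 → R1. The join is lossless.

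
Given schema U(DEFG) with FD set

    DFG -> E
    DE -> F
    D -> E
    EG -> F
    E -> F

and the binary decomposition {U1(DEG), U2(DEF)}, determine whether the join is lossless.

Common attributes: U1 ∩ U2 = {DE}.
Closure of {DE}: DE → F applies, adding F. So (DE)⁺ = {DEF}.
This closure contains every attribute of U2, so U1 ∩ U2 → U2. The join is lossless.

Yes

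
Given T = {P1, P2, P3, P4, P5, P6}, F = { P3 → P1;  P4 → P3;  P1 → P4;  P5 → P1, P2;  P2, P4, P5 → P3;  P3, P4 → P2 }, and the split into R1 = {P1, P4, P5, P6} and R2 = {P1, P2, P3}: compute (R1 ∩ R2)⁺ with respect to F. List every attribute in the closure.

P1, P2, P3, P4

R1 ∩ R2 = {P1}.
P1 → P4 applies, adding P4
P4 → P3 applies, adding P3
P3, P4 → P2 applies, adding P2
Closure: {P1, P2, P3, P4}.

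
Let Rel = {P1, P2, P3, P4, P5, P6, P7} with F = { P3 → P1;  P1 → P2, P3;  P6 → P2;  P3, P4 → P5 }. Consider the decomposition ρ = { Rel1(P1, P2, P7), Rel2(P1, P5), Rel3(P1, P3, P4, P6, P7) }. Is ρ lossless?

No

Chase test. Columns are P1, P2, P3, P4, P5, P6, P7; row i has aⱼ where attribute j ∈ Reli, else bᵢⱼ.
Initial tableau (one row per fragment):
  row 1: a1 a2 b13 b14 b15 b16 a7
  row 2: a1 b22 b23 b24 a5 b26 b27
  row 3: a1 b32 a3 a4 b35 a6 a7
Rows 1 and 2 agree on P1; apply P1→P2, P3 and equate their P2, P3 entries.
Rows 1 and 3 agree on P1; apply P1→P2, P3 and equate their P2, P3 entries.
No row becomes fully distinguished — the join is lossy.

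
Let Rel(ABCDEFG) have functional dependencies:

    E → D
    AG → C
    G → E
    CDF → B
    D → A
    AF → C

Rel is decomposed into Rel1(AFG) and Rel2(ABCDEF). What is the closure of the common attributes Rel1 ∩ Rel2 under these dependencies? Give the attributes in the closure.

ACF

Rel1 ∩ Rel2 = {AF}.
AF → C applies, adding C
Closure: {ACF}.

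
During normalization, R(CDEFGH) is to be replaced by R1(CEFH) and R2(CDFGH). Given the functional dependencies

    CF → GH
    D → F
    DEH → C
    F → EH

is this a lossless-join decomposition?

Yes

Common attributes: R1 ∩ R2 = {CFH}.
Closure of {CFH}: CF → GH applies, adding G; F → EH applies, adding E. So (CFH)⁺ = {CEFGH}.
This closure contains every attribute of R1, so R1 ∩ R2 → R1. The join is lossless.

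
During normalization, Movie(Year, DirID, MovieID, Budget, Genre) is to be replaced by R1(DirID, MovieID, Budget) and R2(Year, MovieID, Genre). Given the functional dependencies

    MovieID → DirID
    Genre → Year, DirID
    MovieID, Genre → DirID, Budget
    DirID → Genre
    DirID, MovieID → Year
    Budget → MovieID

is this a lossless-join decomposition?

Yes

Common attributes: R1 ∩ R2 = {MovieID}.
Closure of {MovieID}: MovieID → DirID applies, adding DirID; DirID → Genre applies, adding Genre; DirID, MovieID → Year applies, adding Year; MovieID, Genre → DirID, Budget applies, adding Budget. So (MovieID)⁺ = {Year, DirID, MovieID, Budget, Genre}.
This closure contains every attribute of R1, so R1 ∩ R2 → R1. The join is lossless.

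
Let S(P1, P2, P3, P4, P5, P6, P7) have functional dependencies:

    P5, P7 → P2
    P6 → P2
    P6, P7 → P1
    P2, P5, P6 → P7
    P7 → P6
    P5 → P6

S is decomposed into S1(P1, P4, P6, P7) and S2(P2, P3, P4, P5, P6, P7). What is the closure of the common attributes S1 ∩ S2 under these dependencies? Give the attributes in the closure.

P1, P2, P4, P6, P7

S1 ∩ S2 = {P4, P6, P7}.
P6 → P2 applies, adding P2
P6, P7 → P1 applies, adding P1
Closure: {P1, P2, P4, P6, P7}.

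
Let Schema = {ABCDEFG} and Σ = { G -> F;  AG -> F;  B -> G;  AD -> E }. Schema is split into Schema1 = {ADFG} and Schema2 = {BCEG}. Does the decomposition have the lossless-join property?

No

Common attributes: Schema1 ∩ Schema2 = {G}.
Closure of {G}: G → F applies, adding F. So (G)⁺ = {FG}.
The closure contains neither all of Schema1 = {ADFG} nor all of Schema2 = {BCEG}, so the common attributes are not a superkey of either fragment. The join is lossy.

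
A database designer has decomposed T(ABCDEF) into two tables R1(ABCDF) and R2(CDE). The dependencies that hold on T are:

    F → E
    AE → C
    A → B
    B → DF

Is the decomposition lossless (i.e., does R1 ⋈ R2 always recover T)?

Common attributes: R1 ∩ R2 = {CD}.
No dependency enlarges {CD}, so (CD)⁺ = {CD}.
The closure contains neither all of R1 = {ABCDF} nor all of R2 = {CDE}, so the common attributes are not a superkey of either fragment. The join is lossy.

No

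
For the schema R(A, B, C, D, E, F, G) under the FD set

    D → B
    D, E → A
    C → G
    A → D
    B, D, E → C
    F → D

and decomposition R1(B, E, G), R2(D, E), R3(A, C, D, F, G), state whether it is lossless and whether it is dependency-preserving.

Lossless test (chase): Rows 2 and 3 agree on D; apply D→B and equate their B entries. No row becomes fully distinguished — the join is lossy.
Dependency preservation: the restricted closure of {D} across the fragments never reaches {B}, so D → B cannot be enforced without a join — not preserved.

lossy and not dependency-preserving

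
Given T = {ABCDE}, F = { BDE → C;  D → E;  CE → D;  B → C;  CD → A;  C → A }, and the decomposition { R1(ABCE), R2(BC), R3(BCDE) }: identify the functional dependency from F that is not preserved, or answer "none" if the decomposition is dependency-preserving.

BDE → C lies within R3.
D → E lies within R3.
CE → D lies within R3.
B → C lies within R1.
CD → A: restricted closure across fragments reaches A.
C → A lies within R1.
Every dependency is enforceable on the fragments, so the decomposition is dependency-preserving.

none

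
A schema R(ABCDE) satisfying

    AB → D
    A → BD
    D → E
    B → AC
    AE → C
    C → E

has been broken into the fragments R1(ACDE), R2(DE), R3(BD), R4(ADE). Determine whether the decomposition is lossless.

No

Chase test. Columns are ABCDE; row i has aⱼ where attribute j ∈ Ri, else bᵢⱼ.
Initial tableau (one row per fragment):
  row 1: a1 b12 a3 a4 a5
  row 2: b21 b22 b23 a4 a5
  row 3: b31 a2 b33 a4 b35
  row 4: a1 b42 b43 a4 a5
Rows 1 and 4 agree on A; apply A→BD and equate their BD entries.
Rows 1 and 3 agree on D; apply D→E and equate their E entries.
Rows 1 and 4 agree on B; apply B→AC and equate their AC entries.
No row becomes fully distinguished — the join is lossy.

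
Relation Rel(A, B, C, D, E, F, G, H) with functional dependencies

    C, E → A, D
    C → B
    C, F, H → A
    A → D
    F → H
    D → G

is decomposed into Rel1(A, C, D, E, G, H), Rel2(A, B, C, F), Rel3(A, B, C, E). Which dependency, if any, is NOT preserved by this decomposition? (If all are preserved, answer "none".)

F → H

Check F → H: no single fragment contains all of {F, H}, and the restricted closure of {F} across the fragments never reaches {H}.
C, E → A, D is preserved.
C → B is preserved.
C, F, H → A is preserved.
A → D is preserved.
D → G is preserved.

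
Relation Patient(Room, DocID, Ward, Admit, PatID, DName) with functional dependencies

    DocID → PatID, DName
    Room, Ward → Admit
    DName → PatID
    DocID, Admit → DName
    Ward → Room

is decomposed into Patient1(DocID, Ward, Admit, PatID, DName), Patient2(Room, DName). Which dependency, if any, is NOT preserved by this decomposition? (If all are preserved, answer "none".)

Check Ward → Room: no single fragment contains all of {Room, Ward}, and the restricted closure of {Ward} across the fragments never reaches {Room}.
DocID → PatID, DName is preserved.
Room, Ward → Admit is preserved.
DName → PatID is preserved.
DocID, Admit → DName is preserved.

Ward → Room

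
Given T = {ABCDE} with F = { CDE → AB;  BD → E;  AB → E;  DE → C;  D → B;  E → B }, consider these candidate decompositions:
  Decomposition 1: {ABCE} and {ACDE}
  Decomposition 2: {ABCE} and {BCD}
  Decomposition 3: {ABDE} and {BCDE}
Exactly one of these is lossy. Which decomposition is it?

Decomposition 2

Decomposition 1: common = {ACE}, closure = {ABCE} → lossless.
Decomposition 2: common = {BC}, closure = {BC} → lossy.
Decomposition 3: common = {BDE}, closure = {ABCDE} → lossless.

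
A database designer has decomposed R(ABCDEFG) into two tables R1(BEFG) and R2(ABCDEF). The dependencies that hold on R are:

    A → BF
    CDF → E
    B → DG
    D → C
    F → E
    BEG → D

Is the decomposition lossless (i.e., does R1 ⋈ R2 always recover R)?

Yes

Common attributes: R1 ∩ R2 = {BEF}.
Closure of {BEF}: B → DG applies, adding DG; D → C applies, adding C. So (BEF)⁺ = {BCDEFG}.
This closure contains every attribute of R1, so R1 ∩ R2 → R1. The join is lossless.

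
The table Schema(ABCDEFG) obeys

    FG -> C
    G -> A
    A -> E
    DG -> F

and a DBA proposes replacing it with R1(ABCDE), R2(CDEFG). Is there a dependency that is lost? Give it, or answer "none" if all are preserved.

G -> A

Check G → A: no single fragment contains all of {AG}, and the restricted closure of {G} across the fragments never reaches {A}.
FG → C is preserved.
A → E is preserved.
DG → F is preserved.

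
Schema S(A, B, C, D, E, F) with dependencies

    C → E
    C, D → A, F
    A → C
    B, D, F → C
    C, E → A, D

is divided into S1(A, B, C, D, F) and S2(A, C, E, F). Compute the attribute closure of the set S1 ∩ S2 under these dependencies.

S1 ∩ S2 = {A, C, F}.
C → E applies, adding E
C, E → A, D applies, adding D
Closure: {A, C, D, E, F}.

A, C, D, E, F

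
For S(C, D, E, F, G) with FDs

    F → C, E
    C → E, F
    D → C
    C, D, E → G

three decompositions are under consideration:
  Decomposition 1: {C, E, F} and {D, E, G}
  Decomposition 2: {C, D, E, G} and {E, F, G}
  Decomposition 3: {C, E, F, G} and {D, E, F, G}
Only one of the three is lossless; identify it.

Decomposition 3

Decomposition 1: common = {E}, closure = {E} → lossy.
Decomposition 2: common = {E, G}, closure = {E, G} → lossy.
Decomposition 3: common = {E, F, G}, closure = {C, E, F, G} → lossless.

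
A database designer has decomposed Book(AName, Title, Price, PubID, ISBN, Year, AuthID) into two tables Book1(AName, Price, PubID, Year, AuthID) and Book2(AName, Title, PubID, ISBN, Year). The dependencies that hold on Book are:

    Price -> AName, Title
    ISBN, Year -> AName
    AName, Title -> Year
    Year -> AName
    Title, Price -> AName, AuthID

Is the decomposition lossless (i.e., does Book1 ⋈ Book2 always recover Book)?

Common attributes: Book1 ∩ Book2 = {AName, PubID, Year}.
No dependency enlarges {AName, PubID, Year}, so (AName, PubID, Year)⁺ = {AName, PubID, Year}.
The closure contains neither all of Book1 = {AName, Price, PubID, Year, AuthID} nor all of Book2 = {AName, Title, PubID, ISBN, Year}, so the common attributes are not a superkey of either fragment. The join is lossy.

No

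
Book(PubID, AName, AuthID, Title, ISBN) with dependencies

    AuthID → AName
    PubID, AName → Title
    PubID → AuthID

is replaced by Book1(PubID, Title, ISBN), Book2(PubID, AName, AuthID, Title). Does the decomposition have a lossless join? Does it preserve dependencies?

lossless and dependency-preserving

Lossless test: (PubID, Title)⁺ = {PubID, AName, AuthID, Title}, which contains all of one fragment — lossless.
Dependency preservation: every FD's attributes lie within a single fragment, so each can be enforced locally — preserved.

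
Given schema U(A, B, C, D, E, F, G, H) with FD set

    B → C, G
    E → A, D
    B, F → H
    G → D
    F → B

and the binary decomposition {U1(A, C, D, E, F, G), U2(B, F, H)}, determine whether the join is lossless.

Common attributes: U1 ∩ U2 = {F}.
Closure of {F}: F → B applies, adding B; B → C, G applies, adding C, G; B, F → H applies, adding H; G → D applies, adding D. So (F)⁺ = {B, C, D, F, G, H}.
This closure contains every attribute of U2, so U1 ∩ U2 → U2. The join is lossless.

Yes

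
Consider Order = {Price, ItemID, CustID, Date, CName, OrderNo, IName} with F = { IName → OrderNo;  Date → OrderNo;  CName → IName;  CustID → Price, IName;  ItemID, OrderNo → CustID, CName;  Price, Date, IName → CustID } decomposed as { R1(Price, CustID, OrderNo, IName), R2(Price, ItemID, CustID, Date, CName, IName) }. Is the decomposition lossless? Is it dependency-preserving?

Lossless test: (Price, CustID, IName)⁺ = {Price, CustID, OrderNo, IName}, which contains all of one fragment — lossless.
Dependency preservation: the restricted closure of {Date} across the fragments never reaches {OrderNo}, so Date → OrderNo cannot be enforced without a join — not preserved.

lossless but not dependency-preserving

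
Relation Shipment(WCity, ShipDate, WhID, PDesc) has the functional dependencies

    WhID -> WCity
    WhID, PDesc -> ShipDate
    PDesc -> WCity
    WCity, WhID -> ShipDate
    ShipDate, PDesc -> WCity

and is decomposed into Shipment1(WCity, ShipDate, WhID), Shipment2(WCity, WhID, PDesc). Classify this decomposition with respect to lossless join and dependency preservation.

lossless and dependency-preserving

Lossless test: (WCity, WhID)⁺ = {WCity, ShipDate, WhID}, which contains all of one fragment — lossless.
Dependency preservation: WhID, PDesc → ShipDate; ShipDate, PDesc → WCity are not contained in any single fragment, but the restricted closure of each left-hand side across the fragments still reaches the right-hand side; the remaining FDs each lie inside some fragment. All dependencies are preserved.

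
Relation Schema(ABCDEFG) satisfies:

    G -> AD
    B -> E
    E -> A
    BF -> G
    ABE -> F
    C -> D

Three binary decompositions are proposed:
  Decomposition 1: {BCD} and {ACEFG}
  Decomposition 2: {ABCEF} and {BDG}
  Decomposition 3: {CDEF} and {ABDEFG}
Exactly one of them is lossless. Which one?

Decomposition 2

Decomposition 1: common = {C}, closure = {CD} → lossy.
Decomposition 2: common = {B}, closure = {ABDEFG} → lossless.
Decomposition 3: common = {DEF}, closure = {ADEF} → lossy.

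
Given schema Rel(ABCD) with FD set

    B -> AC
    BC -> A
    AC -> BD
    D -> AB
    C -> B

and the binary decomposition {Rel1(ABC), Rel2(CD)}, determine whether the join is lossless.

Common attributes: Rel1 ∩ Rel2 = {C}.
Closure of {C}: C → B applies, adding B; B → AC applies, adding A; AC → BD applies, adding D. So (C)⁺ = {ABCD}.
This closure contains every attribute of Rel1, so Rel1 ∩ Rel2 → Rel1. The join is lossless.

Yes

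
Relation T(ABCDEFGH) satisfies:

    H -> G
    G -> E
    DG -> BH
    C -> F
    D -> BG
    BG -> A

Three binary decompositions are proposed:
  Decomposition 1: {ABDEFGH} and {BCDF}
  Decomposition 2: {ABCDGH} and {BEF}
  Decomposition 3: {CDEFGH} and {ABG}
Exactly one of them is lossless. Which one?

Decomposition 1

Decomposition 1: common = {BDF}, closure = {ABDEFGH} → lossless.
Decomposition 2: common = {B}, closure = {B} → lossy.
Decomposition 3: common = {G}, closure = {EG} → lossy.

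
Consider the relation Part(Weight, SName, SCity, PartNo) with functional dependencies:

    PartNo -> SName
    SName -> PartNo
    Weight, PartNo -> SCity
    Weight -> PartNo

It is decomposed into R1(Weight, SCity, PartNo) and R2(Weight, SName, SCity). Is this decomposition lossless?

Yes

Common attributes: R1 ∩ R2 = {Weight, SCity}.
Closure of {Weight, SCity}: Weight → PartNo applies, adding PartNo; PartNo → SName applies, adding SName. So (Weight, SCity)⁺ = {Weight, SName, SCity, PartNo}.
This closure contains every attribute of R1, so R1 ∩ R2 → R1. The join is lossless.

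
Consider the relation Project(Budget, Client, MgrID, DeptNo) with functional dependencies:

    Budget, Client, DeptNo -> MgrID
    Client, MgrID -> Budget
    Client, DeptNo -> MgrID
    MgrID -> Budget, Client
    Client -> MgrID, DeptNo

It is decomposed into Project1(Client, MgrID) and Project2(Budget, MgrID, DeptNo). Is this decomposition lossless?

Yes

Common attributes: Project1 ∩ Project2 = {MgrID}.
Closure of {MgrID}: MgrID → Budget, Client applies, adding Budget, Client; Client → MgrID, DeptNo applies, adding DeptNo. So (MgrID)⁺ = {Budget, Client, MgrID, DeptNo}.
This closure contains every attribute of Project1, so Project1 ∩ Project2 → Project1. The join is lossless.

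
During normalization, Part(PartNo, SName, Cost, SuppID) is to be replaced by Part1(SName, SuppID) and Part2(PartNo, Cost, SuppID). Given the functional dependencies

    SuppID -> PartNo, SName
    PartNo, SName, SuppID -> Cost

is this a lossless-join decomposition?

Yes

Common attributes: Part1 ∩ Part2 = {SuppID}.
Closure of {SuppID}: SuppID → PartNo, SName applies, adding PartNo, SName; PartNo, SName, SuppID → Cost applies, adding Cost. So (SuppID)⁺ = {PartNo, SName, Cost, SuppID}.
This closure contains every attribute of Part1, so Part1 ∩ Part2 → Part1. The join is lossless.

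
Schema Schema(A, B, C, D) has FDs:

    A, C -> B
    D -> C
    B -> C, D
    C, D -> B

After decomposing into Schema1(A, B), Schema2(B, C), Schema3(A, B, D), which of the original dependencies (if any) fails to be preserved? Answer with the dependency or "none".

Check A, C → B: no single fragment contains all of {A, B, C}, and the restricted closure of {A, C} across the fragments never reaches {B}.
D → C is preserved.
B → C, D is preserved.
C, D → B is preserved.

A, C -> B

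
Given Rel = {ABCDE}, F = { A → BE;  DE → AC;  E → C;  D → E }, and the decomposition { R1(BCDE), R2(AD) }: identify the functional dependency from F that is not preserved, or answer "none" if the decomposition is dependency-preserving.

A → BE

Check A → BE: no single fragment contains all of {ABE}, and the restricted closure of {A} across the fragments never reaches {BE}.
DE → AC is preserved.
E → C is preserved.
D → E is preserved.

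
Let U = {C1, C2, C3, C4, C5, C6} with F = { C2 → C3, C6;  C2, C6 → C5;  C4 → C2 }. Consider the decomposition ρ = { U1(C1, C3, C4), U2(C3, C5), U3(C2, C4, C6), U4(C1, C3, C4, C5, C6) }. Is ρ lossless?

Yes

Chase test. Columns are C1, C2, C3, C4, C5, C6; row i has aⱼ where attribute j ∈ Ui, else bᵢⱼ.
Initial tableau (one row per fragment):
  row 1: a1 b12 a3 a4 b15 b16
  row 2: b21 b22 a3 b24 a5 b26
  row 3: b31 a2 b33 a4 b35 a6
  row 4: a1 b42 a3 a4 a5 a6
Rows 1 and 3 agree on C4; apply C4→C2 and equate their C2 entries.
Rows 1 and 4 agree on C4; apply C4→C2 and equate their C2 entries.
Rows 1 and 3 agree on C2; apply C2→C3, C6 and equate their C3, C6 entries.
Rows 1 and 3 agree on C2, C6; apply C2, C6→C5 and equate their C5 entries.
Rows 1 and 4 agree on C2, C6; apply C2, C6→C5 and equate their C5 entries.
Row 1 is now all distinguished symbols — the join is lossless.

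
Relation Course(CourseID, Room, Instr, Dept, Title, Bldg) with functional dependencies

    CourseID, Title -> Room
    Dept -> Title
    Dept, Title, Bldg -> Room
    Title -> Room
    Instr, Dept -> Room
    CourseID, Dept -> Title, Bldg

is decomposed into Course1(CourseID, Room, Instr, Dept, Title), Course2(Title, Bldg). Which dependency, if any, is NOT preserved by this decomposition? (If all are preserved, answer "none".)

CourseID, Dept -> Title, Bldg

Check CourseID, Dept → Title, Bldg: no single fragment contains all of {CourseID, Dept, Title, Bldg}, and the restricted closure of {CourseID, Dept} across the fragments never reaches {Title, Bldg}.
CourseID, Title → Room is preserved.
Dept → Title is preserved.
Dept, Title, Bldg → Room is preserved.
Title → Room is preserved.
Instr, Dept → Room is preserved.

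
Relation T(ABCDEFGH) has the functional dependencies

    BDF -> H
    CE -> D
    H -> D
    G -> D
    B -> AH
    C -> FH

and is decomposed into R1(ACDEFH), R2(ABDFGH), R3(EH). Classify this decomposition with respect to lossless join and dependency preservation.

Lossless test (chase): Rows 1 and 3 agree on H; apply H→D and equate their D entries. No row becomes fully distinguished — the join is lossy.
Dependency preservation: every FD's attributes lie within a single fragment, so each can be enforced locally — preserved.

lossy but dependency-preserving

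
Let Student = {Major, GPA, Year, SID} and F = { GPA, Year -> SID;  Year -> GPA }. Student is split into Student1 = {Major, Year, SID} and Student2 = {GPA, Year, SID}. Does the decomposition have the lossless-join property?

Common attributes: Student1 ∩ Student2 = {Year, SID}.
Closure of {Year, SID}: Year → GPA applies, adding GPA. So (Year, SID)⁺ = {GPA, Year, SID}.
This closure contains every attribute of Student2, so Student1 ∩ Student2 → Student2. The join is lossless.

Yes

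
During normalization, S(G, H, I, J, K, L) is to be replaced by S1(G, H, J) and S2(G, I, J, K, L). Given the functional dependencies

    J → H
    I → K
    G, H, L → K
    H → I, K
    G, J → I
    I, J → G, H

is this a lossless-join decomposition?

Yes

Common attributes: S1 ∩ S2 = {G, J}.
Closure of {G, J}: J → H applies, adding H; H → I, K applies, adding I, K. So (G, J)⁺ = {G, H, I, J, K}.
This closure contains every attribute of S1, so S1 ∩ S2 → S1. The join is lossless.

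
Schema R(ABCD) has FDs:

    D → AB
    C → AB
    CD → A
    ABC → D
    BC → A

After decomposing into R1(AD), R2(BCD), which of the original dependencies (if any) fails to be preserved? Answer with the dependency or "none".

D → AB: restricted closure across fragments reaches AB.
C → AB: restricted closure across fragments reaches AB.
CD → A: restricted closure across fragments reaches A.
ABC → D: restricted closure across fragments reaches D.
BC → A: restricted closure across fragments reaches A.
Every dependency is enforceable on the fragments, so the decomposition is dependency-preserving.

none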